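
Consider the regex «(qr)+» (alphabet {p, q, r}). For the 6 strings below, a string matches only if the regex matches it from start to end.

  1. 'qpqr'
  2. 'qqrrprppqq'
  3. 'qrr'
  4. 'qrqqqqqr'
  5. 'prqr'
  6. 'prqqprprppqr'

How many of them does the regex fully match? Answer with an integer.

0

1 → no match — must start with 'qr'
2 → no match — must start with 'qr'
3 → no match — must end with 'qr'
4 → no match
5 → no match — must start with 'qr'
6 → no match — must start with 'qr'
Total matched: 0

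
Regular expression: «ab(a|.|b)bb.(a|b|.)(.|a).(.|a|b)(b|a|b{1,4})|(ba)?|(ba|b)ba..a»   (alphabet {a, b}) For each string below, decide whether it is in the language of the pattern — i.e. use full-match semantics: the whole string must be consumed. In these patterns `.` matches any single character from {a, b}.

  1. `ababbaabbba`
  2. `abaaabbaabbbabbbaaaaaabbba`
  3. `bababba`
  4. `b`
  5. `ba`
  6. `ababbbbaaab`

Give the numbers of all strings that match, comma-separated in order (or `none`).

1 → match
2 → no match
3 → match
4 → no match
5 → match
6 → match

1, 3, 5, 6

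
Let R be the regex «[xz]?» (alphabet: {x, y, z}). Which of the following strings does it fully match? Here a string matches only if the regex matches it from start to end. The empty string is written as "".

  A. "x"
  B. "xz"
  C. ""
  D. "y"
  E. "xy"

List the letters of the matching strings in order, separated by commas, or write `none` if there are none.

A, C

A → match
B → no match
C → match
D → no match
E → no match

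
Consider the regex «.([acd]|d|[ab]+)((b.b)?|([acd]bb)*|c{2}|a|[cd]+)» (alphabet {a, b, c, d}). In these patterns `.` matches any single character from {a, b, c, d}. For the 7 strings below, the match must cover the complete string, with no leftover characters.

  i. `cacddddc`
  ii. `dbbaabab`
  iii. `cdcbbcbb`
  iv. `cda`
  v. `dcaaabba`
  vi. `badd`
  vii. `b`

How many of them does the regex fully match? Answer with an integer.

i. `cacddddc` → match
ii. `dbbaabab` → match
iii. `cdcbbcbb` → match
iv. `cda` → match
v. `dcaaabba` → no match
vi. `badd` → match
vii. `b` → no match
Total matched: 5

5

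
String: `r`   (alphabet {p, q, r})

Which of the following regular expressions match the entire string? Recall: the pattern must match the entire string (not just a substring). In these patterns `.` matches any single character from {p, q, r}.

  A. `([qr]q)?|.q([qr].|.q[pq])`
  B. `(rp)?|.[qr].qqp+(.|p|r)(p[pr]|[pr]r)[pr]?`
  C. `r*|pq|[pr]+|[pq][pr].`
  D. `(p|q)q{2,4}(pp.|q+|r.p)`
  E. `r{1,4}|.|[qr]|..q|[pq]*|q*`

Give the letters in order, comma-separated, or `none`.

A → no match
B → no match
C → match
D → no match
E → match

C, E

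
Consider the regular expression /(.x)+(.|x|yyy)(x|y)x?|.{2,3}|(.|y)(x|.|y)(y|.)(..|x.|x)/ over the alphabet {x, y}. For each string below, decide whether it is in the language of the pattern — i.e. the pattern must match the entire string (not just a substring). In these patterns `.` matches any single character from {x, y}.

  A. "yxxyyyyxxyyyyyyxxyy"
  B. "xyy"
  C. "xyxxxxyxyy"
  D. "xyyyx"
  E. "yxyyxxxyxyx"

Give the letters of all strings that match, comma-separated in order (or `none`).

B, D

A → no match
B → match
C → no match
D → match
E → no match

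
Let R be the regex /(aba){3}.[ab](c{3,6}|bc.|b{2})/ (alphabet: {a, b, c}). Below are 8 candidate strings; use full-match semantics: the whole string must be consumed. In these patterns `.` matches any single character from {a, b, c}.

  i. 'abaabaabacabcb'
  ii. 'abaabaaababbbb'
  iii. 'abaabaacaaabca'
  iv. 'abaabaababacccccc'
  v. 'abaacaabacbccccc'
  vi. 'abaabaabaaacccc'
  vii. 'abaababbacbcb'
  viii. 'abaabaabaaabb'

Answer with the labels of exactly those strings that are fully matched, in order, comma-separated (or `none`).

i → match
ii → no match
iii → no match
iv → match
v → no match
vi → match
vii → no match
viii → match

i, iv, vi, viii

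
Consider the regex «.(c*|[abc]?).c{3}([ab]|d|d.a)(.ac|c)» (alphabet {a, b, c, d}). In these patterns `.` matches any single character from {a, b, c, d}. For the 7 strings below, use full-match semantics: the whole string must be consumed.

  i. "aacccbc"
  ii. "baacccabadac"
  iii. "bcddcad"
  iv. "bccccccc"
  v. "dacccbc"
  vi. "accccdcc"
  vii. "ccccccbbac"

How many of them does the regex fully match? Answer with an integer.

3

i → match
ii → no match
iii → no match
iv → no match
v → match
vi → no match
vii → match
Total matched: 3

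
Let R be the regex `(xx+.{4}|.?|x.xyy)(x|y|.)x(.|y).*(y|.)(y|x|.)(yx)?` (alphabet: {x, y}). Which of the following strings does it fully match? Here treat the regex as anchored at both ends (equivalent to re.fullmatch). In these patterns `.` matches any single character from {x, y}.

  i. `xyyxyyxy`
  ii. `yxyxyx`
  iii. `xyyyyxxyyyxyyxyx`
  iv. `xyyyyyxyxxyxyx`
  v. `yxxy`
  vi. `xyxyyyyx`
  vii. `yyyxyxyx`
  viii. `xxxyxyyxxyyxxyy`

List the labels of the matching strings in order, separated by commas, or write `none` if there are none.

i. `xyyxyyxy` → no match
ii. `yxyxyx` → match
iii → no match
iv → no match
v. `yxxy` → no match
vi. `xyxyyyyx` → match
vii. `yyyxyxyx` → no match
viii → match

ii, vi, viii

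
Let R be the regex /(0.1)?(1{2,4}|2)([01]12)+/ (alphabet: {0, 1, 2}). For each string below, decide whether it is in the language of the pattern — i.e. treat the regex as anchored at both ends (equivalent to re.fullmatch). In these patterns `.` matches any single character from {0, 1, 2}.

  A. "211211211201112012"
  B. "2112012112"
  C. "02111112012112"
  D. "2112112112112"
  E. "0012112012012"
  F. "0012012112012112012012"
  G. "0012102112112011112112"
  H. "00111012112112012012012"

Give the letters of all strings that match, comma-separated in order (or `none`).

A → no match
B → match
C → match
D → match
E → match
F → match
G → no match
H → match

B, C, D, E, F, H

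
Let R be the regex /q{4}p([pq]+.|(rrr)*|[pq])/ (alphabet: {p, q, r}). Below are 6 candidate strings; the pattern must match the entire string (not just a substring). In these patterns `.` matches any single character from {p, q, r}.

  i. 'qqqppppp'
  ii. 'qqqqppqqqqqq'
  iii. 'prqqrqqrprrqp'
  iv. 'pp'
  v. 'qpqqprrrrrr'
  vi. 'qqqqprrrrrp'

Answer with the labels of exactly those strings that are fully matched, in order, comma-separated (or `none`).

ii

i → no match
ii → match
iii → no match — must start with 'q'
iv → no match — must start with 'q'
v → no match
vi → no match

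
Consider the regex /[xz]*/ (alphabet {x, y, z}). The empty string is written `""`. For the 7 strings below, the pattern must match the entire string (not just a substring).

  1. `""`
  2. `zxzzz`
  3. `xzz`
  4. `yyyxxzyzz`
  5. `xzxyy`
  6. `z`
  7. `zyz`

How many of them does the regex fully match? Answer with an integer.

4

1 → match
2 → match
3 → match
4 → no match
5 → no match
6 → match
7 → no match
Total matched: 4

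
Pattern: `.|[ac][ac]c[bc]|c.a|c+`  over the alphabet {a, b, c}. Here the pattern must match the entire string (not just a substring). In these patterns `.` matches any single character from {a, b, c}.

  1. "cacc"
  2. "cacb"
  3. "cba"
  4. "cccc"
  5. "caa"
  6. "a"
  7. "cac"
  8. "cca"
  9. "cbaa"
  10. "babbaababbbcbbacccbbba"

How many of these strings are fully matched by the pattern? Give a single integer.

1 → match
2 → match
3 → match
4 → match
5 → match
6 → match
7 → no match
8 → match
9 → no match
10 → no match
Total matched: 7

7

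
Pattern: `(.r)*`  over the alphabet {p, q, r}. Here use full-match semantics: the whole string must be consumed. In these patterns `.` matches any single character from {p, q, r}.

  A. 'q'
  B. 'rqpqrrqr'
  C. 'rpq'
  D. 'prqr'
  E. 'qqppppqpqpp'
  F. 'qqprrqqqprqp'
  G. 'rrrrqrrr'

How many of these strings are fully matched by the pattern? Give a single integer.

2

A. 'q' → no match
B. 'rqpqrrqr' → no match
C. 'rpq' → no match
D. 'prqr' → match
E. 'qqppppqpqpp' → no match
F. 'qqprrqqqprqp' → no match
G. 'rrrrqrrr' → match
Total matched: 2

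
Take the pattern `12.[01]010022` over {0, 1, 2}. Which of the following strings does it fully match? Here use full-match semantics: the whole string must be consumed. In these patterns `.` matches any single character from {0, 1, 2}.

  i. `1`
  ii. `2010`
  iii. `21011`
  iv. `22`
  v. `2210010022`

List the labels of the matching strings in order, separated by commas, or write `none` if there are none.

i → no match — must start with `12`
ii → no match — must start with `12`
iii → no match — must start with `12`
iv → no match — must start with `12`
v → no match — must start with `12`

none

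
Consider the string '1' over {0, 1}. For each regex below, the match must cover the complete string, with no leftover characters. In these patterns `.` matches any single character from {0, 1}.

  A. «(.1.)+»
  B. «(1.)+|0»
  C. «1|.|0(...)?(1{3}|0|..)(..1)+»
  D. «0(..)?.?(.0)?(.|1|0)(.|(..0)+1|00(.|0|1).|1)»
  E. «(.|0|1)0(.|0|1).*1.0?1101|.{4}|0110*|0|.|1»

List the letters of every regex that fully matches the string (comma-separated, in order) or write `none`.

A → no match
B → no match
C → match
D → no match — must start with '0'
E → match

C, E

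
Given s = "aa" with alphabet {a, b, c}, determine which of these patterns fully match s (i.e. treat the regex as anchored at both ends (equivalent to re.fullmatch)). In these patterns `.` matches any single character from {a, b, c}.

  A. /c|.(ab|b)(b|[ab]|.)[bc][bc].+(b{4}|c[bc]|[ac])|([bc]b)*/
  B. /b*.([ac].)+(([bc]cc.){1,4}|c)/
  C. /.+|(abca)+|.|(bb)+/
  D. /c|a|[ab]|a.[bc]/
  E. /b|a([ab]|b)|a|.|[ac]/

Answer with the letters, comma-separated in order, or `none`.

C, E

A → no match
B → no match
C → match
D → no match
E → match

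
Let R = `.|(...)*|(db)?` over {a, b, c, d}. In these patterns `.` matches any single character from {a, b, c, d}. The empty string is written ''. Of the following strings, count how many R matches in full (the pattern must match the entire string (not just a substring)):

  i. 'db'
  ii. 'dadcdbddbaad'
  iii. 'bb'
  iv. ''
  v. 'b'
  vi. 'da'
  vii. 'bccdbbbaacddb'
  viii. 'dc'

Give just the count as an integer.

i. 'db' → match
ii. 'dadcdbddbaad' → match
iii. 'bb' → no match
iv. '' → match
v. 'b' → match
vi. 'da' → no match
vii → no match
viii. 'dc' → no match
Total matched: 4

4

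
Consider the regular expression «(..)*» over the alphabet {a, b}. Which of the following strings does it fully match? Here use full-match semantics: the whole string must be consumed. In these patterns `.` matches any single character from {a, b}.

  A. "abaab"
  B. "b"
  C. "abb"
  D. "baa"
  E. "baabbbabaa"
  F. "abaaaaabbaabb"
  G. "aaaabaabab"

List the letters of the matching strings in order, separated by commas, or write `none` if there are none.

E, G

A → no match
B → no match
C → no match
D → no match
E → match
F → no match
G → match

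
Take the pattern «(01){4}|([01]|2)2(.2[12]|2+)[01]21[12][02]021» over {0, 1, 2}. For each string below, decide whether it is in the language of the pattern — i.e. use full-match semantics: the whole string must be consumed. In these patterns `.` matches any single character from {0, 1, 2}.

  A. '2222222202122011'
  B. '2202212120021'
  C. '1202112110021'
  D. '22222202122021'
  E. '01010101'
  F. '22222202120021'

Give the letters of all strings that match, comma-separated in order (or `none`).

A → no match
B → match
C → match
D → match
E → match
F → match

B, C, D, E, F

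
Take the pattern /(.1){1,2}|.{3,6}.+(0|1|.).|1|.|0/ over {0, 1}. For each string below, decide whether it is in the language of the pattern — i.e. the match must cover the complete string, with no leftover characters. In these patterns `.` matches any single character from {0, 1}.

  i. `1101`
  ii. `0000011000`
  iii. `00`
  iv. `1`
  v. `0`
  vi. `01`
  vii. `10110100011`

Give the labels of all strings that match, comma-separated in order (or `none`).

i, ii, iv, v, vi, vii

i → match
ii → match
iii → no match
iv → match
v → match
vi → match
vii → match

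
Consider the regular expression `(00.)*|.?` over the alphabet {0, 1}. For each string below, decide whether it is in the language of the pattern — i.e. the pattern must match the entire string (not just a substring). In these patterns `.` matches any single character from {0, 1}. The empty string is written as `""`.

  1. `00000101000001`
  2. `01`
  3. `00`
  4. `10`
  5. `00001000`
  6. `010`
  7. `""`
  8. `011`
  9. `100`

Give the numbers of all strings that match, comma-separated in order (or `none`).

1 → no match
2 → no match
3 → no match
4 → no match
5 → no match
6 → no match
7 → match
8 → no match
9 → no match

7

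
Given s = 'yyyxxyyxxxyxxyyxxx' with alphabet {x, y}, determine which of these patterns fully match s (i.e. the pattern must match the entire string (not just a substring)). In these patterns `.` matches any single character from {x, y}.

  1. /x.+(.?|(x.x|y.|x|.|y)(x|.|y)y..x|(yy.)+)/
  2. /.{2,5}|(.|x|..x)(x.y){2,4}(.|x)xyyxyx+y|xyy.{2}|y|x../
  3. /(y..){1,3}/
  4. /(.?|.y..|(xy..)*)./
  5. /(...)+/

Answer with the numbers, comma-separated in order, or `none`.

1 → no match — must start with 'x'
2 → no match
3 → no match
4 → no match
5 → match

5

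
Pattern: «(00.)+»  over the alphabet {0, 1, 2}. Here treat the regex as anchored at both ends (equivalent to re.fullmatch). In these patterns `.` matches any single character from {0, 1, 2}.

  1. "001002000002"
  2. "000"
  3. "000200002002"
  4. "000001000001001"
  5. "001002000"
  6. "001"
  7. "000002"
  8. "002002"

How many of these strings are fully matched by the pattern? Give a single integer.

1 → match
2 → match
3 → no match
4 → match
5 → match
6 → match
7 → match
8 → match
Total matched: 7

7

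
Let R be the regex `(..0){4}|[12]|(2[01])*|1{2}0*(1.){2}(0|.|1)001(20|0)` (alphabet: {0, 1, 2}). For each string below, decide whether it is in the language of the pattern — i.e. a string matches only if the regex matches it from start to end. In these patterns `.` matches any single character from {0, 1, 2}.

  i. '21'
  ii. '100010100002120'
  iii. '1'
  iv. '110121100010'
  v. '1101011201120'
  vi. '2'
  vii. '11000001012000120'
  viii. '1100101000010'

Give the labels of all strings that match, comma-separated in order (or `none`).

i, iii, iv, vi, vii, viii

i → match
ii → no match
iii → match
iv → match
v → no match
vi → match
vii → match
viii → match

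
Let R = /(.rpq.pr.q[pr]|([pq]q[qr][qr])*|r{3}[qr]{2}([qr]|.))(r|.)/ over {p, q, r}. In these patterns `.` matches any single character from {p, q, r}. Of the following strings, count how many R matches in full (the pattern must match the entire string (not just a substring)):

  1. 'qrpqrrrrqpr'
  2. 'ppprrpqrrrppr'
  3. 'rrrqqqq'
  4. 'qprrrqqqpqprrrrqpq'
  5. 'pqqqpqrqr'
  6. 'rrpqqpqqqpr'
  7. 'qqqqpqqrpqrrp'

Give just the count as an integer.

3

1 → no match
2 → no match
3 → match
4 → no match
5 → match
6 → no match
7 → match
Total matched: 3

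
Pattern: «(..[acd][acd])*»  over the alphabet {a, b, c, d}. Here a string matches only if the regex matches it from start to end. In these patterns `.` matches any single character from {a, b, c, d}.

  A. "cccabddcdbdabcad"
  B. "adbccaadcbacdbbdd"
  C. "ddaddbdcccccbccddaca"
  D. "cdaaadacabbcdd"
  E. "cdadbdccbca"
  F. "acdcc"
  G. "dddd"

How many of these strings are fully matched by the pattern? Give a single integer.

3

A → match
B → no match
C → match
D → no match
E. "cdadbdccbca" → no match
F. "acdcc" → no match
G. "dddd" → match
Total matched: 3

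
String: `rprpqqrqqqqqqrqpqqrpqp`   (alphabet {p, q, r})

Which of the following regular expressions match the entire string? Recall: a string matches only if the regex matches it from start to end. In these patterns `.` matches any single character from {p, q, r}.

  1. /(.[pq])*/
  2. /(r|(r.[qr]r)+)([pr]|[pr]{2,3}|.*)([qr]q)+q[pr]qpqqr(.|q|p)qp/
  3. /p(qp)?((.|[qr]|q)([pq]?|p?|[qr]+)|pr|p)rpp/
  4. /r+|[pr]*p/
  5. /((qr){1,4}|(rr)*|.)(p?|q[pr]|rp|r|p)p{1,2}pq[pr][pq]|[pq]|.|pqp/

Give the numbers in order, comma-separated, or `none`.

1 → no match
2 → match
3 → no match — must start with `p`
4 → no match
5 → no match

2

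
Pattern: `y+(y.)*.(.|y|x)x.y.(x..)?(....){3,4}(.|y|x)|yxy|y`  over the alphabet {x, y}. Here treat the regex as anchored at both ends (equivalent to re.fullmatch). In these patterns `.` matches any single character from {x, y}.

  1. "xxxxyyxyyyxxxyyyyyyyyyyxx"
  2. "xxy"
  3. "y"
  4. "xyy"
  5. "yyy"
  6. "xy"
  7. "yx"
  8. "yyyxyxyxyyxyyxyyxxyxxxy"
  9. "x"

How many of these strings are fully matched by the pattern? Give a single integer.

1

1 → no match
2 → no match
3 → match
4 → no match
5 → no match
6 → no match
7 → no match
8 → no match
9 → no match
Total matched: 1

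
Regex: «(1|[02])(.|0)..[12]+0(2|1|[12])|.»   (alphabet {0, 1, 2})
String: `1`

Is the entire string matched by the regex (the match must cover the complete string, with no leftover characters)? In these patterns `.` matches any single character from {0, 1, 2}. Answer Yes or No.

Yes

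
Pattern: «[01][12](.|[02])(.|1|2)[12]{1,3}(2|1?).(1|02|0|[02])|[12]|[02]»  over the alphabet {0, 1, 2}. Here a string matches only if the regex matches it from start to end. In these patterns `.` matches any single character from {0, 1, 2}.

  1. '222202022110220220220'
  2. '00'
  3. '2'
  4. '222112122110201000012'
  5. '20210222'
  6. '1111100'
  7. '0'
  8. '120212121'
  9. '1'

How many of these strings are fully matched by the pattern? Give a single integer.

5

1 → no match
2. '00' → no match
3. '2' → match
4 → no match
5. '20210222' → no match
6. '1111100' → match
7. '0' → match
8. '120212121' → match
9. '1' → match
Total matched: 5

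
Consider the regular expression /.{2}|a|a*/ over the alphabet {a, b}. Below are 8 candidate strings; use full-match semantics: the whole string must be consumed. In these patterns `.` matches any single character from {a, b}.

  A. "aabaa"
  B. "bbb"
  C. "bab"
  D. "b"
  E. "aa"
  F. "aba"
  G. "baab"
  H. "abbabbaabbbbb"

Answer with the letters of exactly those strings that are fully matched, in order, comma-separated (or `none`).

E

A → no match
B → no match
C → no match
D → no match
E → match
F → no match
G → no match
H → no match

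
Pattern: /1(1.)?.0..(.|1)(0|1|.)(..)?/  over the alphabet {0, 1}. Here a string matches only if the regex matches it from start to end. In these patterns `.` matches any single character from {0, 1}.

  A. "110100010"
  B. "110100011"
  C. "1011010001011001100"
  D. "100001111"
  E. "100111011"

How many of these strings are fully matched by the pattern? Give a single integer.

4

A → match
B → match
C → no match
D → match
E → match
Total matched: 4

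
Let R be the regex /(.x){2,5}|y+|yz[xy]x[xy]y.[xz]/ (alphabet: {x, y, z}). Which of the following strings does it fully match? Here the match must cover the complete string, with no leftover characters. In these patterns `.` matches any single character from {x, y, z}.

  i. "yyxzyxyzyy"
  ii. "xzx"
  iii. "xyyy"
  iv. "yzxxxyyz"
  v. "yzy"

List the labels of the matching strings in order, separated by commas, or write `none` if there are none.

iv

i → no match
ii → no match
iii → no match
iv → match
v → no match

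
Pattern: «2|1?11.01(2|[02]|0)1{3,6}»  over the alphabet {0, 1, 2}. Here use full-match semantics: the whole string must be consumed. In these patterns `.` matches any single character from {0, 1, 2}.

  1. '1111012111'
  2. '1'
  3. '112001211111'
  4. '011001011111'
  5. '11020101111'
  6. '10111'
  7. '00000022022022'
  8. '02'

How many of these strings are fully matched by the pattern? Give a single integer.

1

1 → match
2 → no match
3 → no match
4 → no match
5 → no match
6 → no match
7 → no match
8 → no match
Total matched: 1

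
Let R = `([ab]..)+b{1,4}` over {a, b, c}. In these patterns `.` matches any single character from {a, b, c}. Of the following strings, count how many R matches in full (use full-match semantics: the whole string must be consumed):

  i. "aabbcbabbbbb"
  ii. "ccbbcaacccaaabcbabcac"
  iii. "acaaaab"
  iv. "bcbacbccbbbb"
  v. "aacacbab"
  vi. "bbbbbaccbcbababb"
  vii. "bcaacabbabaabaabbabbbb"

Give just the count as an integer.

3

i. "aabbcbabbbbb" → match
ii → no match — must end with "b"
iii. "acaaaab" → match
iv. "bcbacbccbbbb" → no match
v. "aacacbab" → no match
vi → no match
vii → match
Total matched: 3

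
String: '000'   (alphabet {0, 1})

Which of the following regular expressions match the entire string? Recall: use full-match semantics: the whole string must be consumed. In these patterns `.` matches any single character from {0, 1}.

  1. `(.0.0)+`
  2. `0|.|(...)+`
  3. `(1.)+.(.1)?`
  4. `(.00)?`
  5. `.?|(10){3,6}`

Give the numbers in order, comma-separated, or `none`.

2, 4

1 → no match
2 → match
3 → no match — must start with '1'
4 → match
5 → no match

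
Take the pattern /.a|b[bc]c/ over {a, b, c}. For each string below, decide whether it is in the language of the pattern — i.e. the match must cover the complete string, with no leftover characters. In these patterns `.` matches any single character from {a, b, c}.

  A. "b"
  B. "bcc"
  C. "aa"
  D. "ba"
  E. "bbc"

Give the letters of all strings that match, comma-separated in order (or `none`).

A → no match
B → match
C → match
D → match
E → match

B, C, D, E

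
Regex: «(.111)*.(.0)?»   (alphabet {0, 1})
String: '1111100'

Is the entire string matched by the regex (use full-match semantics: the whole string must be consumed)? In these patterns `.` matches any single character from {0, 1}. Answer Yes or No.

Yes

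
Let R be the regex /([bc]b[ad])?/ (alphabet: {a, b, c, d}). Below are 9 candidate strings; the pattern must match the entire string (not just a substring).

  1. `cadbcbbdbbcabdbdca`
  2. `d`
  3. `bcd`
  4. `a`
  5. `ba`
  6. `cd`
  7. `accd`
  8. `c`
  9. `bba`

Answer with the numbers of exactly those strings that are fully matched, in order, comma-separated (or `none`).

1 → no match
2 → no match
3 → no match
4 → no match
5 → no match
6 → no match
7 → no match
8 → no match
9 → match

9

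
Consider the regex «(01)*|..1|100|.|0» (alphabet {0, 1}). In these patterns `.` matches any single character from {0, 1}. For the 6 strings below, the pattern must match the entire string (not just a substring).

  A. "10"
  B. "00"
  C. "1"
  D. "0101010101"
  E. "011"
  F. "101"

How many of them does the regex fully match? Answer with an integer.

4

A → no match
B → no match
C → match
D → match
E → match
F → match
Total matched: 4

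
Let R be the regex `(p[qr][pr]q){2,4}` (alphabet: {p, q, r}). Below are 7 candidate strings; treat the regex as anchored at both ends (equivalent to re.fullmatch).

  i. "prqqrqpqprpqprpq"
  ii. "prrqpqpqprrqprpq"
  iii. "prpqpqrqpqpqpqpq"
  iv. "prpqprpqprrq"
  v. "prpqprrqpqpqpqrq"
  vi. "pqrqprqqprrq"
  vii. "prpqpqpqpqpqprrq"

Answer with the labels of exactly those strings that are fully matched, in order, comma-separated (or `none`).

i → no match
ii → match
iii → match
iv → match
v → match
vi → no match
vii → match

ii, iii, iv, v, vii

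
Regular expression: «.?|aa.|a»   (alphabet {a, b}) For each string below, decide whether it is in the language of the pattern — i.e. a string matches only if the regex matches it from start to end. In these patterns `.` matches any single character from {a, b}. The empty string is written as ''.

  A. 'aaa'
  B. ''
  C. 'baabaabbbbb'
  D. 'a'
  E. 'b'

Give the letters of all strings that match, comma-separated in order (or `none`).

A → match
B → match
C → no match
D → match
E → match

A, B, D, E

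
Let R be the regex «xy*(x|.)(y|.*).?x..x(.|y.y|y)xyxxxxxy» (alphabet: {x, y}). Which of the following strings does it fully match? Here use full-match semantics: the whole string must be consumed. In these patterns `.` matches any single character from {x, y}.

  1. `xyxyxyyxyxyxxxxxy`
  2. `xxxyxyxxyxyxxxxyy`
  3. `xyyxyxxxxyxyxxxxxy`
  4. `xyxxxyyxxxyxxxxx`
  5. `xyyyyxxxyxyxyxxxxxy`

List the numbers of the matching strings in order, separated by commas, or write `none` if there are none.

1, 3, 5

1 → match
2 → no match — must end with `xyxxxxxy`
3 → match
4 → no match — must end with `xyxxxxxy`
5 → match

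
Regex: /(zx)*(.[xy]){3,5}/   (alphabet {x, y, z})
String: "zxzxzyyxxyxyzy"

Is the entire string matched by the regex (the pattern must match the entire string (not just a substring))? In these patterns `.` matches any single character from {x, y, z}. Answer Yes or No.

Yes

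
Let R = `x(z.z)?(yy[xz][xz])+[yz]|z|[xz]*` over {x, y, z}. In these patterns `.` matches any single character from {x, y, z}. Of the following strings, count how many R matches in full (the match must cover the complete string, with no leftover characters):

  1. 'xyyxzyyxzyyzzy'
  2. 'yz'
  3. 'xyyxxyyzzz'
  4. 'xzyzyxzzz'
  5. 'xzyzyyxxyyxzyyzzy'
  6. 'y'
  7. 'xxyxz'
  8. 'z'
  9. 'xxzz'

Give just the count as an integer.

1 → match
2 → no match
3 → match
4 → no match
5 → match
6 → no match
7 → no match
8 → match
9 → match
Total matched: 5

5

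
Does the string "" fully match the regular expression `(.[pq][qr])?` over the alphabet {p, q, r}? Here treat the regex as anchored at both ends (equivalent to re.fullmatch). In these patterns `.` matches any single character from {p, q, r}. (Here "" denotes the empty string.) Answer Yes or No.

Yes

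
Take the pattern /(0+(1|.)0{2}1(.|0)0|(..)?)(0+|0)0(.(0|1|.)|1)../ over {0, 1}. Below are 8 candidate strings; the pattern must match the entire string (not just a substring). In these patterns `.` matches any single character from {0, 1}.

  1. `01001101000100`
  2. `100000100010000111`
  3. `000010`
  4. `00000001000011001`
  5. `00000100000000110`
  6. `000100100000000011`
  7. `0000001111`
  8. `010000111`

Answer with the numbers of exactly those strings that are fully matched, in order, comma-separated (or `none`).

3, 5, 6, 7, 8

1 → no match
2 → no match
3 → match
4 → no match
5 → match
6 → match
7 → match
8 → match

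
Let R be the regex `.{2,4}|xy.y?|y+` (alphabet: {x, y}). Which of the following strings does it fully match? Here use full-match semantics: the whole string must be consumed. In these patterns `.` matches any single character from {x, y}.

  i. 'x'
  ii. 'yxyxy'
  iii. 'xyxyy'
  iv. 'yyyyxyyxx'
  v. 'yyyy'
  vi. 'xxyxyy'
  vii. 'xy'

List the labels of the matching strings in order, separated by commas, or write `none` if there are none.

i → no match
ii → no match
iii → no match
iv → no match
v → match
vi → no match
vii → match

v, vii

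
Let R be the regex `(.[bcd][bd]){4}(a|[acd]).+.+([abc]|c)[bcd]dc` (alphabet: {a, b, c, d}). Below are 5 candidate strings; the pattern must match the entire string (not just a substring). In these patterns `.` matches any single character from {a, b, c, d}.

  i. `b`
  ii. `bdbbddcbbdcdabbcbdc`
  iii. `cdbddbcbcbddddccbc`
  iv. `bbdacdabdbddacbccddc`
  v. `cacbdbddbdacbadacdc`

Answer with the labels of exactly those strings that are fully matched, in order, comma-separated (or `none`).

ii, iv

i → no match — must end with `dc`
ii → match
iii → no match — must end with `dc`
iv → match
v → no match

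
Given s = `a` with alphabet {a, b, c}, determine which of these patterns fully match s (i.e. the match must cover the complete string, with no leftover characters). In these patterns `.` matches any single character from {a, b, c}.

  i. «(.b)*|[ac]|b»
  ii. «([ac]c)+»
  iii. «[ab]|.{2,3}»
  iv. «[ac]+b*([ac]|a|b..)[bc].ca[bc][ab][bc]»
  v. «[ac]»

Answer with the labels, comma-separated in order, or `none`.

i → match
ii → no match — must end with `c`
iii → match
iv → no match
v → match

i, iii, v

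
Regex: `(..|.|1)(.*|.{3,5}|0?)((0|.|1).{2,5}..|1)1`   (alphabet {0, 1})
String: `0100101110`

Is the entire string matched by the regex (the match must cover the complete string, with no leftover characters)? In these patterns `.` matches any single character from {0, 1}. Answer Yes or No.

No

Every match must end with `1`, but `0100101110` does not.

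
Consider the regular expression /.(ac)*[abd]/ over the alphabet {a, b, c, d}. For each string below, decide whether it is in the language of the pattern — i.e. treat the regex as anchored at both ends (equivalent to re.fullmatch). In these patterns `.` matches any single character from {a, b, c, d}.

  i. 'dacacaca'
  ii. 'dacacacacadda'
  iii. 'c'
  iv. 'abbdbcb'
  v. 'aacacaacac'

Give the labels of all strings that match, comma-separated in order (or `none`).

i

i. 'dacacaca' → match
ii → no match
iii. 'c' → no match
iv. 'abbdbcb' → no match
v. 'aacacaacac' → no match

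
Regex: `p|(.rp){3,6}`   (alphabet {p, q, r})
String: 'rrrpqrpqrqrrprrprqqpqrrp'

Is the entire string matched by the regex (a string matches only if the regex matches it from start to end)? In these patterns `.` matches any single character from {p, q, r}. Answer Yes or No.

No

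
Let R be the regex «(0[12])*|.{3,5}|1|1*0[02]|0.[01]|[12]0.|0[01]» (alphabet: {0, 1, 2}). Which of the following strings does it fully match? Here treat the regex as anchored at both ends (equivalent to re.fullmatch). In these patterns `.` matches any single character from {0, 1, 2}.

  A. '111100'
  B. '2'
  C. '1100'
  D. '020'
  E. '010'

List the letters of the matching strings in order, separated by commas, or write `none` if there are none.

A, C, D, E

A. '111100' → match
B. '2' → no match
C. '1100' → match
D. '020' → match
E. '010' → match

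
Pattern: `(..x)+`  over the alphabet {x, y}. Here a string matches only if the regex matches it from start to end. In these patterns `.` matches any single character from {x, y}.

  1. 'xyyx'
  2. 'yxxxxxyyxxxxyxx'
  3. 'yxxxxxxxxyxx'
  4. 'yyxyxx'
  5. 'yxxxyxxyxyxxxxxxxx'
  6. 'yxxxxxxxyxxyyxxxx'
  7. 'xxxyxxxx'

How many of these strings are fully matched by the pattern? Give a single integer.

4

1 → no match
2 → match
3 → match
4 → match
5 → match
6 → no match
7 → no match
Total matched: 4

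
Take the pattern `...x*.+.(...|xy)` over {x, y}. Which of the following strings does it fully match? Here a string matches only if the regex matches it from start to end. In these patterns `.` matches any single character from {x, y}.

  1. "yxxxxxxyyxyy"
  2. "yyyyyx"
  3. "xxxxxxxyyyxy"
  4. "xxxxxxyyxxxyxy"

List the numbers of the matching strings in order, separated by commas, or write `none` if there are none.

1 → match
2 → no match
3 → match
4 → match

1, 3, 4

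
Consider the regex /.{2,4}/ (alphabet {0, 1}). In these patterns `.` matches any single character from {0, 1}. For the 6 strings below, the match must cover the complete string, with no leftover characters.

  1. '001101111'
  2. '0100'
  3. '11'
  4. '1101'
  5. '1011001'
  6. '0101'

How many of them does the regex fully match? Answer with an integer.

1 → no match
2 → match
3 → match
4 → match
5 → no match
6 → match
Total matched: 4

4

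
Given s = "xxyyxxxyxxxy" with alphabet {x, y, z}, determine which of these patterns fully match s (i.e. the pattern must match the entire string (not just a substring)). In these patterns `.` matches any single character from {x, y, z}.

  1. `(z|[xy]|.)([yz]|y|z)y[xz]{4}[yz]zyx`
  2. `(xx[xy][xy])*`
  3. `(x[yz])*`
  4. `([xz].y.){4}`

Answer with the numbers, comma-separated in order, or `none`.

2

1 → no match — must end with "zyx"
2 → match
3 → no match
4 → no match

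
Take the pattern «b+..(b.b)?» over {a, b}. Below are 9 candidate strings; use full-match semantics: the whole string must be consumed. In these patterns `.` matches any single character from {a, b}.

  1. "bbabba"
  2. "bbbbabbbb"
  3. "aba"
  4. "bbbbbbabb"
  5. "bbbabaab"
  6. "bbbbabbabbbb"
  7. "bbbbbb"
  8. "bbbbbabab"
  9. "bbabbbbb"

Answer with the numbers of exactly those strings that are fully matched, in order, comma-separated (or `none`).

1 → no match
2 → match
3 → no match — must start with "b"
4 → no match
5 → no match
6 → no match
7 → match
8 → match
9 → no match

2, 7, 8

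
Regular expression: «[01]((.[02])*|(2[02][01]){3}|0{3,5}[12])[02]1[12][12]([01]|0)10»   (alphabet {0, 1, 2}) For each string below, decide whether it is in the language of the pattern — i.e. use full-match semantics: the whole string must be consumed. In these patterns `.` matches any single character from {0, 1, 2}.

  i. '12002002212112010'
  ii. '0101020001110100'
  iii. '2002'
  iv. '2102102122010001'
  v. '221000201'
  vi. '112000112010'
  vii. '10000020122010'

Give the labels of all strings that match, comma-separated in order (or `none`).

i, vi, vii

i → match
ii → no match — must end with '10'
iii → no match — must end with '10'
iv → no match — must end with '10'
v → no match — must end with '10'
vi → match
vii → match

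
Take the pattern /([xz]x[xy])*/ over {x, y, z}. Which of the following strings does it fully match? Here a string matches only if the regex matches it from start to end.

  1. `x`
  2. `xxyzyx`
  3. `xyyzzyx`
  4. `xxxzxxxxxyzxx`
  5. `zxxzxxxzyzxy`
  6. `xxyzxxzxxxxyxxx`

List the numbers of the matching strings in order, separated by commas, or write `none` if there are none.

6

1 → no match
2 → no match
3 → no match
4 → no match
5 → no match
6 → match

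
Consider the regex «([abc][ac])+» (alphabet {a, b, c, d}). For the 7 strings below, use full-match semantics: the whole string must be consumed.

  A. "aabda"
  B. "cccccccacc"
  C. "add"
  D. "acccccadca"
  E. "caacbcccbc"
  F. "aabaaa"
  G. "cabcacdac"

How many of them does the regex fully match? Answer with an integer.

3

A → no match
B → match
C → no match
D → no match
E → match
F → match
G → no match
Total matched: 3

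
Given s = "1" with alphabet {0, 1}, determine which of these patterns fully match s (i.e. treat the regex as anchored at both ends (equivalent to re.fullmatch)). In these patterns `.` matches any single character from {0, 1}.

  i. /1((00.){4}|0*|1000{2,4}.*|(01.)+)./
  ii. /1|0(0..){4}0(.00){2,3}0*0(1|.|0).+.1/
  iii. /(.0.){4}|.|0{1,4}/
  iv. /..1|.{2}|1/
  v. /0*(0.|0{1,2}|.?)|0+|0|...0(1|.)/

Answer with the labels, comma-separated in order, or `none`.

i → no match
ii → match
iii → match
iv → match
v → match

ii, iii, iv, v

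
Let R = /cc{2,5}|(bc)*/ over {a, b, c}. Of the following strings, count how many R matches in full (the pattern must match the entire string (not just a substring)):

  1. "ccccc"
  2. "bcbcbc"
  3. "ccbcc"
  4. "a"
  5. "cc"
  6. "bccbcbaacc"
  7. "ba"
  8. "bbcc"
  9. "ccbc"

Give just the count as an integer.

1 → match
2 → match
3 → no match
4 → no match
5 → no match
6 → no match
7 → no match
8 → no match
9 → no match
Total matched: 2

2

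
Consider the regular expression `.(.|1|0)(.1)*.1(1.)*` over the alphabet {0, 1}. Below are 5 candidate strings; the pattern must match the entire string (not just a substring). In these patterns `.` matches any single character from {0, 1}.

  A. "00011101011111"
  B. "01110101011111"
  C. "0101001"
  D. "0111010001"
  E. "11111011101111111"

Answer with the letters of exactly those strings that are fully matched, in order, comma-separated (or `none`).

A → match
B → match
C → no match
D → no match
E → no match

A, B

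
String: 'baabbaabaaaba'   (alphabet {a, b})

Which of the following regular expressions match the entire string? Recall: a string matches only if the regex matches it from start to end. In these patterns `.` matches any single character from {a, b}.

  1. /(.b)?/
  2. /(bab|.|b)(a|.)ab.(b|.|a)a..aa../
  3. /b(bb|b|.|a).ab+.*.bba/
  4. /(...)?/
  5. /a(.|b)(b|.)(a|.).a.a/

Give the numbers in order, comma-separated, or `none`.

2

1 → no match
2 → match
3 → no match — must end with 'bba'
4 → no match
5 → no match — must start with 'a'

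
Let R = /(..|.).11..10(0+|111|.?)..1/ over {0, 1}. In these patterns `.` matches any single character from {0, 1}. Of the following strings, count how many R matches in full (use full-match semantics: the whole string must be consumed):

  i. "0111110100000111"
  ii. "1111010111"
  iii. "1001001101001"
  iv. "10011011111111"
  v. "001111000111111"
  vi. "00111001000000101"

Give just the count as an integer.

i → match
ii → no match
iii → no match
iv → no match
v → no match
vi → match
Total matched: 2

2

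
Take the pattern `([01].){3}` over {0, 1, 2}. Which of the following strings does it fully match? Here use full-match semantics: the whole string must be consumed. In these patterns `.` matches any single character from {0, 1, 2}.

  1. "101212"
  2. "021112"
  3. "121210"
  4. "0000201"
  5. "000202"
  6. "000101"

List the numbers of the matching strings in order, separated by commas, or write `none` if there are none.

1, 2, 3, 5, 6

1 → match
2 → match
3 → match
4 → no match
5 → match
6 → match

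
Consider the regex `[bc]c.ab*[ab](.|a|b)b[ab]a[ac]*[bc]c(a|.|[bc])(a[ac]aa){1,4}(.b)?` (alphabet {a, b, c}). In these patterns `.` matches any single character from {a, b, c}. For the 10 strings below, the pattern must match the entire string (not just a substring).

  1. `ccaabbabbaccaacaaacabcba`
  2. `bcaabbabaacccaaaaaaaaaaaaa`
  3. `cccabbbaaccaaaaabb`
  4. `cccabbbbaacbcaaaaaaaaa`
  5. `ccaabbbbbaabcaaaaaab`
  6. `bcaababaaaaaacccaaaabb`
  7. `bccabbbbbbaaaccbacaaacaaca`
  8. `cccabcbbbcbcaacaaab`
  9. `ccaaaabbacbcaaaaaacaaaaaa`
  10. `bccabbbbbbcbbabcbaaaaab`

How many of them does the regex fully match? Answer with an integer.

7

1 → no match
2 → match
3 → match
4 → match
5 → match
6 → match
7 → no match
8 → no match
9 → match
10 → match
Total matched: 7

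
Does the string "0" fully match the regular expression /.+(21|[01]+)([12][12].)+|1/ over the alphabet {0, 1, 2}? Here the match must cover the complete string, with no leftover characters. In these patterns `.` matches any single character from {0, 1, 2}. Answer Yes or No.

No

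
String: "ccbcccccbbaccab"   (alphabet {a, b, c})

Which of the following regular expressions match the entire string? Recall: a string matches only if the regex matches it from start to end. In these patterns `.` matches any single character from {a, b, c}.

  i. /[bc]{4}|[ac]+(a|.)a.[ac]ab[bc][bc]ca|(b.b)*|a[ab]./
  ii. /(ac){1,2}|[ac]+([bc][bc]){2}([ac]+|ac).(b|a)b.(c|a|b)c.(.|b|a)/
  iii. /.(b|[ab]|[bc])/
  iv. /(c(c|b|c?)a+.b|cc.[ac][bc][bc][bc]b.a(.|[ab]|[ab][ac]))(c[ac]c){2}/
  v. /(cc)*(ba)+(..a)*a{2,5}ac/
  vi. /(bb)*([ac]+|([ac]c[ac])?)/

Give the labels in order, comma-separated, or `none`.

i → no match
ii → match
iii → no match
iv → no match — must end with "c"
v → no match — must end with "aac"
vi → no match

ii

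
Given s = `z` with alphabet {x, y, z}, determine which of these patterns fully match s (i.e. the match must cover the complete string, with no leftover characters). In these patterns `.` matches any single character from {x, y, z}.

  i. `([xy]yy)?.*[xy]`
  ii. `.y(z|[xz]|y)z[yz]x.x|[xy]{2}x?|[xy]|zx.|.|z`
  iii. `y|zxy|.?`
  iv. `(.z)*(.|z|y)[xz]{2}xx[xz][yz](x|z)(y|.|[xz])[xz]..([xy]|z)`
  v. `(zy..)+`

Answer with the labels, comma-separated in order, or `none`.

i → no match
ii → match
iii → match
iv → no match
v → no match — must start with `zy`

ii, iii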